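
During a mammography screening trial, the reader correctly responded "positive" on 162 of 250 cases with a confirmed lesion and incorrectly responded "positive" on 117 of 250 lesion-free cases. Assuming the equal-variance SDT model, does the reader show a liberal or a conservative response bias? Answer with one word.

liberal

z(H) = 0.380, z(FA) = -0.080
c = −½·(z(H) + z(FA)) = -0.150
c < 0 → liberal criterion (biased toward responding “yes”).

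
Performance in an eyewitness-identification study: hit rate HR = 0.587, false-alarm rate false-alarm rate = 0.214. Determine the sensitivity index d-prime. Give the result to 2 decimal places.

d-prime = 1.01

Φ⁻¹(0.587) = 0.220, Φ⁻¹(0.214) = -0.793
d' = z(H) − z(FA) = 0.220 − (-0.793) = 1.013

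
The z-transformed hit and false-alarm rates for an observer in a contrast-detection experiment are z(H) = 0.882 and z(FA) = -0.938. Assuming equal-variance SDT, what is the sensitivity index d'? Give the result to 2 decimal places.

d' = 1.82

d' = z(H) − z(FA) = 0.882 − (-0.938) = 1.820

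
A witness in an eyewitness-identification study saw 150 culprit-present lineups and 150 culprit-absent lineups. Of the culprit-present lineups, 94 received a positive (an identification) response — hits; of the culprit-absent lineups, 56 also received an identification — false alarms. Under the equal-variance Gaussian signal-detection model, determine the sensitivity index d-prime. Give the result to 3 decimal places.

d-prime = 0.646

H = 94/150 = 0.6267
FA = 56/150 = 0.3733
z(H) = z(0.6267) = 0.3231
z(FA) = z(0.3733) = -0.3231
d' = z(H) − z(FA) = 0.3231 − (-0.3231) = 0.6462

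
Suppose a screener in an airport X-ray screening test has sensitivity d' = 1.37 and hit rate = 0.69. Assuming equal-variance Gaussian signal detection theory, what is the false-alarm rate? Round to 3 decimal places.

z(hit rate) = z(0.69) = 0.4959
z(FA) = z(H) − d' = 0.4959 − 1.37 = -0.8741
false-alarm rate = Φ(-0.8741) = 0.1910

false-alarm rate = 0.191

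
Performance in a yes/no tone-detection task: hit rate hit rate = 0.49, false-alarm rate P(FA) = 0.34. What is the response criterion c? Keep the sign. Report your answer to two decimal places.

z(H) = z(0.49) = -0.025
z(FA) = z(0.34) = -0.412
c = −½·[z(H) + z(FA)] = −0.5 × (-0.025 + (-0.412)) = 0.2185

c = 0.22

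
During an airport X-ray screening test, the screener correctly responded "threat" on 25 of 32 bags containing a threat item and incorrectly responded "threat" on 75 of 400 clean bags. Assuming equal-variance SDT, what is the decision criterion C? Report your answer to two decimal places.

C = 0.06

H = 25/32 = 0.7812
FA = 75/400 = 0.1875
Φ⁻¹(0.7812) = 0.776, Φ⁻¹(0.1875) = -0.887
c = −½·[z(H) + z(FA)] = −0.5 × (0.776 + (-0.887)) = 0.0555
c > 0: the screener has a conservative response bias.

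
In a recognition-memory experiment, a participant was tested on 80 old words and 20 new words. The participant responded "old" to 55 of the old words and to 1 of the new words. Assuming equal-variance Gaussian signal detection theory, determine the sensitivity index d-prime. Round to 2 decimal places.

H = 55/80 = 0.6875
FA = 1/20 = 0.0500
z(H) = 0.4888
z(FA) = -1.6449
d' = z(H) − z(FA) = 0.4888 − (-1.6449) = 2.1337

d-prime = 2.13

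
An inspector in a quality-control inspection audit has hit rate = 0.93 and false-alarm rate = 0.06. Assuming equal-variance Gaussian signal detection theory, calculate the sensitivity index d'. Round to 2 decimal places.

Φ⁻¹(0.93) = 1.476, Φ⁻¹(0.06) = -1.555
d' = z(H) − z(FA) = 1.476 − (-1.555) = 3.031

d' = 3.03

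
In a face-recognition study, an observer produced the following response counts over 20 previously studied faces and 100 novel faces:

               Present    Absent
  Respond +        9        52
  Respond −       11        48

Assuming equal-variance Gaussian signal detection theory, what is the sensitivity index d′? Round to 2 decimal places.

d′ = -0.18

H = 9/20 = 0.4500
FA = 52/100 = 0.5200
z(0.4500) = -0.126, z(0.5200) = 0.050
d' = z(H) − z(FA) = -0.126 − 0.050 = -0.176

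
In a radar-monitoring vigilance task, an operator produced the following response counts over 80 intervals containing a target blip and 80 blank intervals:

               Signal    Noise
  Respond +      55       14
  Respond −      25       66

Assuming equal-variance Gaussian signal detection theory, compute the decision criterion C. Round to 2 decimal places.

H = 55/80 = 0.6875
FA = 14/80 = 0.1750
Φ⁻¹(H) = Φ⁻¹(0.6875) = 0.4888
Φ⁻¹(FA) = Φ⁻¹(0.1750) = -0.9346
c = −½·[z(H) + z(FA)] = −0.5 × (0.4888 + (-0.9346)) = 0.2229
c > 0: the operator has a conservative response bias.

C = 0.22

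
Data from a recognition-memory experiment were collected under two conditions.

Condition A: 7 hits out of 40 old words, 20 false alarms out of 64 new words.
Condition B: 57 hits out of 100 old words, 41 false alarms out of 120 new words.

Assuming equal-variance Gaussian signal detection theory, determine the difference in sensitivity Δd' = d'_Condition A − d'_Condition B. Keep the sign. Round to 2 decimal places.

Condition A: z(0.1750) = -0.935, z(0.3125) = -0.489, d' = -0.446
Condition B: z(0.5700) = 0.176, z(0.3417) = -0.408, d' = 0.584
Δd' = d'_Condition A − d'_Condition B = -0.446 − 0.584 = -1.030
Condition B has the higher sensitivity.

Δd' = -1.03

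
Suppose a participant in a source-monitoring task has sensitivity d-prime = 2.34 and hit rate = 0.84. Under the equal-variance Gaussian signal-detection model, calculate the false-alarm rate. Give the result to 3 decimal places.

z(hit rate) = z(0.84) = 0.9945
z(FA) = z(H) − d' = 0.9945 − 2.34 = -1.3455
false-alarm rate = Φ(-1.3455) = 0.0892

false-alarm rate = 0.089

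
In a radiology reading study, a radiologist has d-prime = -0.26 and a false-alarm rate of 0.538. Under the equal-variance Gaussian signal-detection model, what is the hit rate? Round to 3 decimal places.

hit rate = 0.435

z(false-alarm rate) = z(0.538) = 0.0954
z(H) = z(FA) + d' = 0.0954 + (-0.26) = -0.1646
hit rate = Φ(-0.1646) = 0.4346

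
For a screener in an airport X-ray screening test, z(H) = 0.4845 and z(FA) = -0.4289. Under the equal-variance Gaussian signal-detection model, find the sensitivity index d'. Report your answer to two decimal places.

d' = z(H) − z(FA) = 0.4845 − (-0.4289) = 0.9134

d' = 0.91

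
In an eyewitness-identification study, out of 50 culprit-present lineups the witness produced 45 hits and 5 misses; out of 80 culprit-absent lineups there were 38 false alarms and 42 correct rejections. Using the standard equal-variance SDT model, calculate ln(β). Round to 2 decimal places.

ln β = -0.82

H = 45/50 = 0.9000
FA = 38/80 = 0.4750
z(H) = z(0.9000) = 1.282
z(FA) = z(0.4750) = -0.063
ln β = −½·[z(H)² − z(FA)²] = −0.5 × (1.644 − 0.004) = -0.820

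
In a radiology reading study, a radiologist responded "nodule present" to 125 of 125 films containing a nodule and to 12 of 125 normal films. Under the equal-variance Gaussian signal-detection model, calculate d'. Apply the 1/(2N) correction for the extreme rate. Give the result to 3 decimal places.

d' = 3.957

The hit rate is 125/125 = 1, so apply the 1/(2N) correction: H → 1 − 1/(2·125) = 0.99600.
z(H) = z(0.99600) = 2.6521
z(FA) = z(0.09600) = -1.3047
d' = 2.6521 − (-1.3047) = 3.9568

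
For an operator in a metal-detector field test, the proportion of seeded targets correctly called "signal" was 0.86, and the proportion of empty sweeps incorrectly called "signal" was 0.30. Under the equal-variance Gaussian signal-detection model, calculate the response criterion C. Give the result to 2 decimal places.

C = -0.28

z(0.86) = 1.080, z(0.30) = -0.524
c = −½·[z(H) + z(FA)] = −0.5 × (1.080 + (-0.524)) = -0.278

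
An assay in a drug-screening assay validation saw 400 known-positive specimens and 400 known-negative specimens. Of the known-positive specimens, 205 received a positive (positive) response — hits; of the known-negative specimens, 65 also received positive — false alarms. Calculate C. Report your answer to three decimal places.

C = 0.476

H = 205/400 = 0.5125
FA = 65/400 = 0.1625
Φ⁻¹(H) = Φ⁻¹(0.5125) = 0.0313
Φ⁻¹(FA) = Φ⁻¹(0.1625) = -0.9842
c = −½·[z(H) + z(FA)] = −0.5 × (0.0313 + (-0.9842)) = 0.47645
c > 0: the assay has a conservative response bias.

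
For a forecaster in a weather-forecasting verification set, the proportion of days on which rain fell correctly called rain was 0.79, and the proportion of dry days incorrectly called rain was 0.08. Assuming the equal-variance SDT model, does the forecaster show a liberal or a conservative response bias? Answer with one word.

z(H) = 0.806, z(FA) = -1.405
c = −½·(z(H) + z(FA)) = 0.2995
c > 0 → conservative criterion (biased toward responding “no”).

conservative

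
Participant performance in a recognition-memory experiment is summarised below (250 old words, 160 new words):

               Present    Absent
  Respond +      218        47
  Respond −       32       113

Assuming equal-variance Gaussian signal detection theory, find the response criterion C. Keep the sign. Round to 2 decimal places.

H = 218/250 = 0.8720
FA = 47/160 = 0.2938
z(H) = 1.1359
z(FA) = -0.5423
c = −½·[z(H) + z(FA)] = −0.5 × (1.1359 + (-0.5423)) = -0.2968
c < 0: the participant has a liberal response bias.

C = -0.30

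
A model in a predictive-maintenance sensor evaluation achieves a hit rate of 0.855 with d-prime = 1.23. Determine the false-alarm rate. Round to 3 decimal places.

z(hit rate) = z(0.855) = 1.0581
z(FA) = z(H) − d' = 1.0581 − 1.23 = -0.1719
false-alarm rate = Φ(-0.1719) = 0.4318

false-alarm rate = 0.432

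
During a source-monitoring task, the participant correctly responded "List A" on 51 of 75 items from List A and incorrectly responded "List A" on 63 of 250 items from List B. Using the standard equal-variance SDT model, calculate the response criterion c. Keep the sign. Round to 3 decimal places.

H = 51/75 = 0.6800
FA = 63/250 = 0.2520
z(H) = z(0.6800) = 0.4677
z(FA) = z(0.2520) = -0.6682
c = −½·[z(H) + z(FA)] = −0.5 × (0.4677 + (-0.6682)) = 0.10025

c = 0.100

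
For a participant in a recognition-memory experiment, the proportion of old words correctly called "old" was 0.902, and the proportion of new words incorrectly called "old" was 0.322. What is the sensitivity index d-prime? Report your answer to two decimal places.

Φ⁻¹(H) = Φ⁻¹(0.902) = 1.2930
Φ⁻¹(FA) = Φ⁻¹(0.322) = -0.4621
d' = z(H) − z(FA) = 1.2930 − (-0.4621) = 1.7551

d-prime = 1.76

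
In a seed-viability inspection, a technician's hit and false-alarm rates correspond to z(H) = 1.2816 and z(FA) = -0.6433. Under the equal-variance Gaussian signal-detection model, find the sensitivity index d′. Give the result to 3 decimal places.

d′ = 1.925

d' = z(H) − z(FA) = 1.2816 − (-0.6433) = 1.9249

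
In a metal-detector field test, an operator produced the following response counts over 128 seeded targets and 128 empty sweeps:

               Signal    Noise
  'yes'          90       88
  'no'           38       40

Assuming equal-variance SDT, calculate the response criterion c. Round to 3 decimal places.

c = -0.511

H = 90/128 = 0.7031
FA = 88/128 = 0.6875
z(H) = 0.5333
z(FA) = 0.4888
c = −½·[z(H) + z(FA)] = −0.5 × (0.5333 + 0.4888) = -0.51105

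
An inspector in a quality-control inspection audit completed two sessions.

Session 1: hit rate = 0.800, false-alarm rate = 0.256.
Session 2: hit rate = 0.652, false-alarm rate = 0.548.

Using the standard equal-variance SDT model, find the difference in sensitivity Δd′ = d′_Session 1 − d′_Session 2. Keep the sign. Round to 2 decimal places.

Δd′ = 1.23

Session 1: z(0.800) = 0.842, z(0.256) = -0.656, d' = 1.498
Session 2: z(0.652) = 0.391, z(0.548) = 0.121, d' = 0.270
Δd' = d'_Session 1 − d'_Session 2 = 1.498 − 0.270 = 1.228
Session 1 has the higher sensitivity.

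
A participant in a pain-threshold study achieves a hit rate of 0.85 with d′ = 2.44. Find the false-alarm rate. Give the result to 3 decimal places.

z(hit rate) = z(0.85) = 1.0364
z(FA) = z(H) − d' = 1.0364 − 2.44 = -1.4036
false-alarm rate = Φ(-1.4036) = 0.0802

false-alarm rate = 0.080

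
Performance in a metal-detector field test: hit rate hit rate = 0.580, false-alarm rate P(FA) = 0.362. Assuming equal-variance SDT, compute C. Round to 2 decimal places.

C = 0.08

z(H) = 0.2019
z(FA) = -0.3531
c = −½·[z(H) + z(FA)] = −0.5 × (0.2019 + (-0.3531)) = 0.0756
c > 0: the operator has a conservative response bias.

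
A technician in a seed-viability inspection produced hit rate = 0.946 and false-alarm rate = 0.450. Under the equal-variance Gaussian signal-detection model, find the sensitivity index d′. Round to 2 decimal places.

d′ = 1.73

z(0.946) = 1.6072, z(0.450) = -0.1257
d' = z(H) − z(FA) = 1.6072 − (-0.1257) = 1.7329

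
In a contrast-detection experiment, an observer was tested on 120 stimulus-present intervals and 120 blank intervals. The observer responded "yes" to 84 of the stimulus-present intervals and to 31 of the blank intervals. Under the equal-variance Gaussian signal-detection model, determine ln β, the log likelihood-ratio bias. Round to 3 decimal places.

H = 84/120 = 0.7000
FA = 31/120 = 0.2583
Φ⁻¹(0.7000) = 0.5244, Φ⁻¹(0.2583) = -0.6486
ln β = −½·[z(H)² − z(FA)²] = −0.5 × (0.2750 − 0.4207) = 0.07285

ln β = 0.073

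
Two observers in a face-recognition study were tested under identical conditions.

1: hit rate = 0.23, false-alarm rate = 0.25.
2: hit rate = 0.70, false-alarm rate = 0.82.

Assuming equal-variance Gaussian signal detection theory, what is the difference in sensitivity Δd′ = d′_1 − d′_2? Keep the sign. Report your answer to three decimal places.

1: z(0.23) = -0.7388, z(0.25) = -0.6745, d' = -0.0643
2: z(0.70) = 0.5244, z(0.82) = 0.9154, d' = -0.3910
Δd' = d'_1 − d'_2 = -0.0643 − (-0.3910) = 0.3267
1 has the higher sensitivity.

Δd′ = 0.327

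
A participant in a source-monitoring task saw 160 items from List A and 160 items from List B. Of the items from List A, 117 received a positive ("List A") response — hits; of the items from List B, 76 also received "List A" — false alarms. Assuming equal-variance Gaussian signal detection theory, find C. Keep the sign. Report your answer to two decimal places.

H = 117/160 = 0.7312
FA = 76/160 = 0.4750
z(H) = z(0.7312) = 0.6164
z(FA) = z(0.4750) = -0.0627
c = −½·[z(H) + z(FA)] = −0.5 × (0.6164 + (-0.0627)) = -0.27685

C = -0.28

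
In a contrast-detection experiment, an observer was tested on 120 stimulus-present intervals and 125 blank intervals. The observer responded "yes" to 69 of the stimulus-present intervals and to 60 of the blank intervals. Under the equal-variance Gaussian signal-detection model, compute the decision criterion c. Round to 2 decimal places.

c = -0.07

H = 69/120 = 0.5750
FA = 60/125 = 0.4800
z(0.5750) = 0.189, z(0.4800) = -0.050
c = −½·[z(H) + z(FA)] = −0.5 × (0.189 + (-0.050)) = -0.0695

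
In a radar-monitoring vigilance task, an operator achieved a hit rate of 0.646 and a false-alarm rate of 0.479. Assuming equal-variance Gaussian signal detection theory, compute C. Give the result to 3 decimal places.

z(0.646) = 0.3745, z(0.479) = -0.0527
c = −½·[z(H) + z(FA)] = −0.5 × (0.3745 + (-0.0527)) = -0.1609

C = -0.161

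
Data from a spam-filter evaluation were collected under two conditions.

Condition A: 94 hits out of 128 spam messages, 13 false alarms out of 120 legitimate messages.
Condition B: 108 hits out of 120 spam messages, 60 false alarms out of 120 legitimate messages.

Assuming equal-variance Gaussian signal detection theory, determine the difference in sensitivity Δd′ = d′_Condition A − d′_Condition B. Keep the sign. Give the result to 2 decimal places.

Δd′ = 0.58

Condition A: z(0.7344) = 0.626, z(0.1083) = -1.236, d' = 1.862
Condition B: z(0.9000) = 1.282, z(0.5000) = 0.000, d' = 1.282
Δd' = d'_Condition A − d'_Condition B = 1.862 − 1.282 = 0.580
Condition A has the higher sensitivity.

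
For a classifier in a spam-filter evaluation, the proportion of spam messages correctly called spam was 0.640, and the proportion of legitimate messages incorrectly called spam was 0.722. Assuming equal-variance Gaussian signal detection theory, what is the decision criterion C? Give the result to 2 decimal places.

C = -0.47

Φ⁻¹(H) = Φ⁻¹(0.640) = 0.358
Φ⁻¹(FA) = Φ⁻¹(0.722) = 0.589
c = −½·[z(H) + z(FA)] = −0.5 × (0.358 + 0.589) = -0.4735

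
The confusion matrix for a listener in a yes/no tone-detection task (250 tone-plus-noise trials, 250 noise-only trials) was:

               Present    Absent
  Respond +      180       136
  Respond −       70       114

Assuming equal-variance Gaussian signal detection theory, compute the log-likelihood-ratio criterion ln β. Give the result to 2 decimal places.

ln β = -0.16

H = 180/250 = 0.7200
FA = 136/250 = 0.5440
z(H) = 0.583
z(FA) = 0.111
ln β = −½·[z(H)² − z(FA)²] = −0.5 × (0.340 − 0.012) = -0.164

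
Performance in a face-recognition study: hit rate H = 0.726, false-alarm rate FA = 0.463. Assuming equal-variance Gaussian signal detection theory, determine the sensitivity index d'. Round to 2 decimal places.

z(H) = 0.601
z(FA) = -0.093
d' = z(H) − z(FA) = 0.601 − (-0.093) = 0.694

d' = 0.69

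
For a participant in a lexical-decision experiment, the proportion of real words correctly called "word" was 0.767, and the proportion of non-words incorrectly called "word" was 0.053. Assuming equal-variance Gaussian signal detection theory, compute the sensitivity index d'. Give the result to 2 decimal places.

d' = 2.35

z(H) = 0.7290
z(FA) = -1.6164
d' = z(H) − z(FA) = 0.7290 − (-1.6164) = 2.3454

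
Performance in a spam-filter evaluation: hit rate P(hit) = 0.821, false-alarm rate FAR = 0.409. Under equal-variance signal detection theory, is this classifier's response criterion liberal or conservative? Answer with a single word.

z(H) = 0.919, z(FA) = -0.230
c = −½·(z(H) + z(FA)) = -0.3445
c < 0 → liberal criterion (biased toward responding “yes”).

liberal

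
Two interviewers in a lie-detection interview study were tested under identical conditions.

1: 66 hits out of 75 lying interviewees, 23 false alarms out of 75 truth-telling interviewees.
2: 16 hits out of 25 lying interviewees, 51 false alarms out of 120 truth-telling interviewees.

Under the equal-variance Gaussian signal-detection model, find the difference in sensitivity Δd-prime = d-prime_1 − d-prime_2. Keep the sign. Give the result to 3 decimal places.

1: z(0.8800) = 1.1750, z(0.3067) = -0.5052, d' = 1.6802
2: z(0.6400) = 0.3585, z(0.4250) = -0.1891, d' = 0.5476
Δd' = d'_1 − d'_2 = 1.6802 − 0.5476 = 1.1326
1 has the higher sensitivity.

Δd-prime = 1.133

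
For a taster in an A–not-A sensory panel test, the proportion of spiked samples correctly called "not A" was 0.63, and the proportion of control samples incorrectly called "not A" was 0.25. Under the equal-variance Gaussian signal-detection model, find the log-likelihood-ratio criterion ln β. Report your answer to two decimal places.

Φ⁻¹(H) = 0.332
Φ⁻¹(FA) = -0.674
ln β = −½·[z(H)² − z(FA)²] = −0.5 × (0.110 − 0.454) = 0.172

ln β = 0.17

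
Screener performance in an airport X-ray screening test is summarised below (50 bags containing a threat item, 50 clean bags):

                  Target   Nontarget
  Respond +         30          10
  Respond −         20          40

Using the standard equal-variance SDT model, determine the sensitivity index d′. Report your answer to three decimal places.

H = 30/50 = 0.6000
FA = 10/50 = 0.2000
z(H) = 0.2533
z(FA) = -0.8416
d' = z(H) − z(FA) = 0.2533 − (-0.8416) = 1.0949

d′ = 1.095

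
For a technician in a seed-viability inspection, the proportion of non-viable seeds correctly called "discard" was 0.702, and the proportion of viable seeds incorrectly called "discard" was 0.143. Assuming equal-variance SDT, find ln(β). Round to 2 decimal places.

z(H) = z(0.702) = 0.530
z(FA) = z(0.143) = -1.067
ln β = −½·[z(H)² − z(FA)²] = −0.5 × (0.281 − 1.138) = 0.4285

ln β = 0.43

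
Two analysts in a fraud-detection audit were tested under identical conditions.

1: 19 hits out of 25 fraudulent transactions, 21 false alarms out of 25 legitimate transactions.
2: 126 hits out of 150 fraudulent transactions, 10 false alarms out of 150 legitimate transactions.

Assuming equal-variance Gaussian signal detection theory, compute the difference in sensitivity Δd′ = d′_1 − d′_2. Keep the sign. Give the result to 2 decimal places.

Δd′ = -2.78

1: z(0.7600) = 0.706, z(0.8400) = 0.994, d' = -0.288
2: z(0.8400) = 0.994, z(0.0667) = -1.501, d' = 2.495
Δd' = d'_1 − d'_2 = -0.288 − 2.495 = -2.783
2 has the higher sensitivity.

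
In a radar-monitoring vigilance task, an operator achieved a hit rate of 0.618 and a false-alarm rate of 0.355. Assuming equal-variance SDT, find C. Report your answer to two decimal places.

C = 0.04

Φ⁻¹(H) = 0.3002
Φ⁻¹(FA) = -0.3719
c = −½·[z(H) + z(FA)] = −0.5 × (0.3002 + (-0.3719)) = 0.03585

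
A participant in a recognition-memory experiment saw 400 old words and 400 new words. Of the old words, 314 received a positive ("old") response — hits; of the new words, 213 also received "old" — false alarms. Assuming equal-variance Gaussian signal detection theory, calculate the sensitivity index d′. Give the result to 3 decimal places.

H = 314/400 = 0.7850
FA = 213/400 = 0.5325
z(H) = z(0.7850) = 0.7892
z(FA) = z(0.5325) = 0.0816
d' = z(H) − z(FA) = 0.7892 − 0.0816 = 0.7076

d′ = 0.708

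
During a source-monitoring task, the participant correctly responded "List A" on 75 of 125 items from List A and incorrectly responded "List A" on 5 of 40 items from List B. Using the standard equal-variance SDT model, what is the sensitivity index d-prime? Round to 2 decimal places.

H = 75/125 = 0.6000
FA = 5/40 = 0.1250
Φ⁻¹(H) = Φ⁻¹(0.6000) = 0.253
Φ⁻¹(FA) = Φ⁻¹(0.1250) = -1.150
d' = z(H) − z(FA) = 0.253 − (-1.150) = 1.403

d-prime = 1.40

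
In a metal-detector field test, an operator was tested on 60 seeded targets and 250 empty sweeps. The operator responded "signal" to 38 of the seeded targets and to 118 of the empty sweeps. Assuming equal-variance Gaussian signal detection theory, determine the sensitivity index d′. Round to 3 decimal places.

H = 38/60 = 0.6333
FA = 118/250 = 0.4720
z(0.6333) = 0.3406, z(0.4720) = -0.0702
d' = z(H) − z(FA) = 0.3406 − (-0.0702) = 0.4108

d′ = 0.411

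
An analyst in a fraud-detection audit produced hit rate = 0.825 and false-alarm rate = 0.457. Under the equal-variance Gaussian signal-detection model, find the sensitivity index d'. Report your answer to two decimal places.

d' = 1.04

Φ⁻¹(0.825) = 0.9346, Φ⁻¹(0.457) = -0.1080
d' = z(H) − z(FA) = 0.9346 − (-0.1080) = 1.0426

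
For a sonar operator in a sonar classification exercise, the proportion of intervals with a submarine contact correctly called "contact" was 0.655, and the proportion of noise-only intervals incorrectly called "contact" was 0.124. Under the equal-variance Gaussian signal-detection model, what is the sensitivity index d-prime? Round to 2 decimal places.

d-prime = 1.55

z(H) = z(0.655) = 0.3989
z(FA) = z(0.124) = -1.1552
d' = z(H) − z(FA) = 0.3989 − (-1.1552) = 1.5541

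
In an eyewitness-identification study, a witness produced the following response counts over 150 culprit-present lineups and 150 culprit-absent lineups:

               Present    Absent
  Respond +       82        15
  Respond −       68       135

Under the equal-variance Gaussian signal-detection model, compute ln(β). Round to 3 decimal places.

ln β = 0.814

H = 82/150 = 0.5467
FA = 15/150 = 0.1000
Φ⁻¹(H) = Φ⁻¹(0.5467) = 0.1173
Φ⁻¹(FA) = Φ⁻¹(0.1000) = -1.2816
ln β = −½·[z(H)² − z(FA)²] = −0.5 × (0.0138 − 1.6425) = 0.81435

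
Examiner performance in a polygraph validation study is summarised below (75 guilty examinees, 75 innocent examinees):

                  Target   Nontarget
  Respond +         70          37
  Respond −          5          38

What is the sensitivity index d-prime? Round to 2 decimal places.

d-prime = 1.52

H = 70/75 = 0.9333
FA = 37/75 = 0.4933
z(H) = z(0.9333) = 1.501
z(FA) = z(0.4933) = -0.017
d' = z(H) − z(FA) = 1.501 − (-0.017) = 1.518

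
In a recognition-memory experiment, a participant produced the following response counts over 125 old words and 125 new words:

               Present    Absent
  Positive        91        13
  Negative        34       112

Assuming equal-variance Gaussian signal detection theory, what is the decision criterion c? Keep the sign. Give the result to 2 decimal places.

H = 91/125 = 0.7280
FA = 13/125 = 0.1040
Φ⁻¹(H) = 0.6068
Φ⁻¹(FA) = -1.2591
c = −½·[z(H) + z(FA)] = −0.5 × (0.6068 + (-1.2591)) = 0.32615

c = 0.33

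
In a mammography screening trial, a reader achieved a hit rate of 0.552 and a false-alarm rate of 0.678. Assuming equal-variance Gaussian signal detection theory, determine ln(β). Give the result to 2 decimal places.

Φ⁻¹(H) = 0.131
Φ⁻¹(FA) = 0.462
ln β = −½·[z(H)² − z(FA)²] = −0.5 × (0.017 − 0.213) = 0.098

ln β = 0.10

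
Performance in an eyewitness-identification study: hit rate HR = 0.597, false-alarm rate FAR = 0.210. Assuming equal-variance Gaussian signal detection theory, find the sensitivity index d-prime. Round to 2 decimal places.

d-prime = 1.05

Φ⁻¹(0.597) = 0.246, Φ⁻¹(0.210) = -0.806
d' = z(H) − z(FA) = 0.246 − (-0.806) = 1.052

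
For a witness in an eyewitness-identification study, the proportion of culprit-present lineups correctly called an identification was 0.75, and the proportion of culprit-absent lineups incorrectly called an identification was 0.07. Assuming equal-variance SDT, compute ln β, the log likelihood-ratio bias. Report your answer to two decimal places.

ln β = 0.86

z(H) = z(0.75) = 0.674
z(FA) = z(0.07) = -1.476
ln β = −½·[z(H)² − z(FA)²] = −0.5 × (0.454 − 2.179) = 0.8625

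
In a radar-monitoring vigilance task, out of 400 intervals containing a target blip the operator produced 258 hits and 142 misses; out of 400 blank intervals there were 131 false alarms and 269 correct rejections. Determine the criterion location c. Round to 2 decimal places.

c = 0.04

H = 258/400 = 0.6450
FA = 131/400 = 0.3275
z(H) = z(0.6450) = 0.372
z(FA) = z(0.3275) = -0.447
c = −½·[z(H) + z(FA)] = −0.5 × (0.372 + (-0.447)) = 0.0375
c > 0: the operator has a conservative response bias.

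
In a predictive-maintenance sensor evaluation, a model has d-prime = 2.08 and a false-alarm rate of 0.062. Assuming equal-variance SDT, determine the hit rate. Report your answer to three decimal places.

z(false-alarm rate) = z(0.062) = -1.5382
z(H) = z(FA) + d' = -1.5382 + 2.08 = 0.5418
hit rate = Φ(0.5418) = 0.7060

hit rate = 0.706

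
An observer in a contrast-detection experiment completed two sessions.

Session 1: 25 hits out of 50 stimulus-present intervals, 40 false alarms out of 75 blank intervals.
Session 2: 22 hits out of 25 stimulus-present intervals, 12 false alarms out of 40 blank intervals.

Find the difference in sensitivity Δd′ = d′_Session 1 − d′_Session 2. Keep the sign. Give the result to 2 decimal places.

Session 1: z(0.5000) = 0.000, z(0.5333) = 0.084, d' = -0.084
Session 2: z(0.8800) = 1.175, z(0.3000) = -0.524, d' = 1.699
Δd' = d'_Session 1 − d'_Session 2 = -0.084 − 1.699 = -1.783
Session 2 has the higher sensitivity.

Δd′ = -1.78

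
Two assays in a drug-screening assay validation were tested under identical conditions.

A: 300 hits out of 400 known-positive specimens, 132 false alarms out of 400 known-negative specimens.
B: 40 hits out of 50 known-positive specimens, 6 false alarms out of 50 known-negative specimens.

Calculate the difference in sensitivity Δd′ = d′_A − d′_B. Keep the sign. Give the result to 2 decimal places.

A: z(0.7500) = 0.674, z(0.3300) = -0.440, d' = 1.114
B: z(0.8000) = 0.842, z(0.1200) = -1.175, d' = 2.017
Δd' = d'_A − d'_B = 1.114 − 2.017 = -0.903
B has the higher sensitivity.

Δd′ = -0.90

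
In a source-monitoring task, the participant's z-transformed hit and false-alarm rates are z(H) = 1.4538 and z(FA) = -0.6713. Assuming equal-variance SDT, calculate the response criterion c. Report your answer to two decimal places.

c = −½·[z(H) + z(FA)] = −½·(1.4538 + (-0.6713)) = -0.39125
c < 0: the participant has a liberal response bias.

c = -0.39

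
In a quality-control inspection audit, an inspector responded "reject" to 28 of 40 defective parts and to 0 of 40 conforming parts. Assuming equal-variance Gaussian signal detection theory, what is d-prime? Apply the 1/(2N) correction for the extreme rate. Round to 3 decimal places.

d-prime = 2.766

The false-alarm rate is 0/40 = 0, so apply the 1/(2N) correction: FA → 1/(2·40) = 0.01250.
z(H) = z(0.70000) = 0.5244
z(FA) = z(0.01250) = -2.2414
d' = 0.5244 − (-2.2414) = 2.7658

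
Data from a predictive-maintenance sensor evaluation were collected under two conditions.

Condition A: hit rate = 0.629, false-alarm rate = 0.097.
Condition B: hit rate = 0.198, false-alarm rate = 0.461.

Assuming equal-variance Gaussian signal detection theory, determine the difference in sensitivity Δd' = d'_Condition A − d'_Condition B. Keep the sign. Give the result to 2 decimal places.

Δd' = 2.38

Condition A: z(0.629) = 0.329, z(0.097) = -1.299, d' = 1.628
Condition B: z(0.198) = -0.849, z(0.461) = -0.098, d' = -0.751
Δd' = d'_Condition A − d'_Condition B = 1.628 − (-0.751) = 2.379
Condition A has the higher sensitivity.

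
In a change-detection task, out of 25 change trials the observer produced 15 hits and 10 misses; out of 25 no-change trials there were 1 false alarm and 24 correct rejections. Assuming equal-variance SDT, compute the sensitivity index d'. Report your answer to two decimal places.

H = 15/25 = 0.6000
FA = 1/25 = 0.0400
Φ⁻¹(H) = Φ⁻¹(0.6000) = 0.2533
Φ⁻¹(FA) = Φ⁻¹(0.0400) = -1.7507
d' = z(H) − z(FA) = 0.2533 − (-1.7507) = 2.0040

d' = 2.00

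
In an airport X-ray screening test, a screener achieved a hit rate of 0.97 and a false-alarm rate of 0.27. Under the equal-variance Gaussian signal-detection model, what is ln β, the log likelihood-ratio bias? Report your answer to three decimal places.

ln β = -1.581

z(H) = z(0.97) = 1.8808
z(FA) = z(0.27) = -0.6128
ln β = −½·[z(H)² − z(FA)²] = −0.5 × (3.5374 − 0.3755) = -1.58095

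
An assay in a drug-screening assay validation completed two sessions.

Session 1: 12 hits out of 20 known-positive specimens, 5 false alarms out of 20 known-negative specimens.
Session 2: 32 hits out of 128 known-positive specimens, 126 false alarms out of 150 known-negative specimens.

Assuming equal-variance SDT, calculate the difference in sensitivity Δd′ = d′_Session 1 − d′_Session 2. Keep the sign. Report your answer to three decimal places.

Δd′ = 2.597

Session 1: z(0.6000) = 0.2533, z(0.2500) = -0.6745, d' = 0.9278
Session 2: z(0.2500) = -0.6745, z(0.8400) = 0.9945, d' = -1.6690
Δd' = d'_Session 1 − d'_Session 2 = 0.9278 − (-1.6690) = 2.5968
Session 1 has the higher sensitivity.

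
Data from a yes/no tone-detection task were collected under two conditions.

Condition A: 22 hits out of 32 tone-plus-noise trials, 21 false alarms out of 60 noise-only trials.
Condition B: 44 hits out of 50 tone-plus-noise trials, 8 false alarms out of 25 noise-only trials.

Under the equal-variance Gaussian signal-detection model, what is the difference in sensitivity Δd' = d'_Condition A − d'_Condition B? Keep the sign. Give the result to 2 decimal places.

Condition A: z(0.6875) = 0.489, z(0.3500) = -0.385, d' = 0.874
Condition B: z(0.8800) = 1.175, z(0.3200) = -0.468, d' = 1.643
Δd' = d'_Condition A − d'_Condition B = 0.874 − 1.643 = -0.769
Condition B has the higher sensitivity.

Δd' = -0.77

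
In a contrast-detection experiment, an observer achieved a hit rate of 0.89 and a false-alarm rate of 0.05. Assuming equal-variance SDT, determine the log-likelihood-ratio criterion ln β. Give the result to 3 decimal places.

z(H) = z(0.89) = 1.2265
z(FA) = z(0.05) = -1.6449
ln β = −½·[z(H)² − z(FA)²] = −0.5 × (1.5043 − 2.7057) = 0.6007

ln β = 0.601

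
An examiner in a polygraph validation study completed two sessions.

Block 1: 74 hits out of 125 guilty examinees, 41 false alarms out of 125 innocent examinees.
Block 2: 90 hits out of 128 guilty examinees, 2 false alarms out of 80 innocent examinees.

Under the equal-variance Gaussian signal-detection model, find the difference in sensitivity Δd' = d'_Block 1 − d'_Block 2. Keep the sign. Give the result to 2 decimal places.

Block 1: z(0.5920) = 0.233, z(0.3280) = -0.445, d' = 0.678
Block 2: z(0.7031) = 0.533, z(0.0250) = -1.960, d' = 2.493
Δd' = d'_Block 1 − d'_Block 2 = 0.678 − 2.493 = -1.815
Block 2 has the higher sensitivity.

Δd' = -1.82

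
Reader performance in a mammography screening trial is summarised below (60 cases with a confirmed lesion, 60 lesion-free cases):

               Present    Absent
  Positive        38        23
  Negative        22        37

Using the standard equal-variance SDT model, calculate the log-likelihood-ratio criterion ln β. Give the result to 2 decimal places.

H = 38/60 = 0.6333
FA = 23/60 = 0.3833
Φ⁻¹(H) = Φ⁻¹(0.6333) = 0.341
Φ⁻¹(FA) = Φ⁻¹(0.3833) = -0.297
ln β = −½·[z(H)² − z(FA)²] = −0.5 × (0.116 − 0.088) = -0.014

ln β = -0.01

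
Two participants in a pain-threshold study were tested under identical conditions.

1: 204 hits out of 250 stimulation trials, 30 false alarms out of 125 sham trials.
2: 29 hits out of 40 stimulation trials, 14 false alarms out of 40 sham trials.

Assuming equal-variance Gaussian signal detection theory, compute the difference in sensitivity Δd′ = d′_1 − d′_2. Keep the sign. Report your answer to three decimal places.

Δd′ = 0.623

1: z(0.8160) = 0.9002, z(0.2400) = -0.7063, d' = 1.6065
2: z(0.7250) = 0.5978, z(0.3500) = -0.3853, d' = 0.9831
Δd' = d'_1 − d'_2 = 1.6065 − 0.9831 = 0.6234
1 has the higher sensitivity.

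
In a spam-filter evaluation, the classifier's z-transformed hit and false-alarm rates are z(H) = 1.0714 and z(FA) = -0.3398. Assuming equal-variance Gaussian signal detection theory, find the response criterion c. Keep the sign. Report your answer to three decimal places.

c = −½·[z(H) + z(FA)] = −½·(1.0714 + (-0.3398)) = -0.3658

c = -0.366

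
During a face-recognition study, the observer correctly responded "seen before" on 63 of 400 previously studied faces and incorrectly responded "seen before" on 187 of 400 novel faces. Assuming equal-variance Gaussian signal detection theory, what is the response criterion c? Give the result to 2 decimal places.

c = 0.54

H = 63/400 = 0.1575
FA = 187/400 = 0.4675
z(H) = -1.0048
z(FA) = -0.0816
c = −½·[z(H) + z(FA)] = −0.5 × (-1.0048 + (-0.0816)) = 0.5432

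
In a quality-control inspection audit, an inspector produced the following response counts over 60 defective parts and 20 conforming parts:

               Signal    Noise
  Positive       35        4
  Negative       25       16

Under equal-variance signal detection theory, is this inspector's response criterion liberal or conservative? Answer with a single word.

conservative

z(H) = 0.210, z(FA) = -0.842
c = −½·(z(H) + z(FA)) = 0.316
c > 0 → conservative criterion (biased toward responding “no”).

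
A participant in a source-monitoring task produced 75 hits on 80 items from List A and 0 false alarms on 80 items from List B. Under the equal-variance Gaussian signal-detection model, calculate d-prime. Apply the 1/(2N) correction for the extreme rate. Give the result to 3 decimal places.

d-prime = 4.032

The false-alarm rate is 0/80 = 0, so apply the 1/(2N) correction: FA → 1/(2·80) = 0.00625.
z(H) = z(0.93750) = 1.5341
z(FA) = z(0.00625) = -2.4977
d' = 1.5341 − (-2.4977) = 4.0318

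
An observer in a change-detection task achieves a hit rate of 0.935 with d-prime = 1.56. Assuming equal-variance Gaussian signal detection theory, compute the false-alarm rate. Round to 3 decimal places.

z(hit rate) = z(0.935) = 1.5141
z(FA) = z(H) − d' = 1.5141 − 1.56 = -0.0459
false-alarm rate = Φ(-0.0459) = 0.4817

false-alarm rate = 0.482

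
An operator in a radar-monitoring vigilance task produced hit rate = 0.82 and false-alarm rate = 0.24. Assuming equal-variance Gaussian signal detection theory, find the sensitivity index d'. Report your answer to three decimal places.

Φ⁻¹(H) = Φ⁻¹(0.82) = 0.9154
Φ⁻¹(FA) = Φ⁻¹(0.24) = -0.7063
d' = z(H) − z(FA) = 0.9154 − (-0.7063) = 1.6217

d' = 1.622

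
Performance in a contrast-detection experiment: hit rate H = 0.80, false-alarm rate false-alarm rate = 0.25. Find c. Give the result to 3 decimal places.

Φ⁻¹(0.80) = 0.8416, Φ⁻¹(0.25) = -0.6745
c = −½·[z(H) + z(FA)] = −0.5 × (0.8416 + (-0.6745)) = -0.08355

c = -0.084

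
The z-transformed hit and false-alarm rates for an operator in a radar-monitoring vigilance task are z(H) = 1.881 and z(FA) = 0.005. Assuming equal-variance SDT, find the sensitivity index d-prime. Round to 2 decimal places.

d-prime = 1.88

d' = z(H) − z(FA) = 1.881 − 0.005 = 1.876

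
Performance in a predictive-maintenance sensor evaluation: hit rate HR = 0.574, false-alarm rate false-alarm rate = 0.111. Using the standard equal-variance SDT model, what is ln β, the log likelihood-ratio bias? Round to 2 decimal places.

ln β = 0.73

z(0.574) = 0.187, z(0.111) = -1.221
ln β = −½·[z(H)² − z(FA)²] = −0.5 × (0.035 − 1.491) = 0.728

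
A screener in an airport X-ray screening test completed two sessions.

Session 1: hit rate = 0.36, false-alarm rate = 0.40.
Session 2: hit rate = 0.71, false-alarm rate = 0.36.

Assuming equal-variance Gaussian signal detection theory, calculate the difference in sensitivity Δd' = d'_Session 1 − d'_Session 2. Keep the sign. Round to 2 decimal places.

Session 1: z(0.36) = -0.358, z(0.40) = -0.253, d' = -0.105
Session 2: z(0.71) = 0.553, z(0.36) = -0.358, d' = 0.911
Δd' = d'_Session 1 − d'_Session 2 = -0.105 − 0.911 = -1.016
Session 2 has the higher sensitivity.

Δd' = -1.02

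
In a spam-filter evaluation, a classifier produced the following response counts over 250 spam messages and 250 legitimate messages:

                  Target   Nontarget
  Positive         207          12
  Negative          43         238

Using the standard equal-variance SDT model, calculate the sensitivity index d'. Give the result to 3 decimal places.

H = 207/250 = 0.8280
FA = 12/250 = 0.0480
z(0.8280) = 0.9463, z(0.0480) = -1.6646
d' = z(H) − z(FA) = 0.9463 − (-1.6646) = 2.6109

d' = 2.611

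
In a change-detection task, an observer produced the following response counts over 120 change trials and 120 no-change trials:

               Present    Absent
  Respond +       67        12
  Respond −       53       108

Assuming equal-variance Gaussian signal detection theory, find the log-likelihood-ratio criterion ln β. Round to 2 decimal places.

ln β = 0.81

H = 67/120 = 0.5583
FA = 12/120 = 0.1000
z(0.5583) = 0.147, z(0.1000) = -1.282
ln β = −½·[z(H)² − z(FA)²] = −0.5 × (0.022 − 1.644) = 0.811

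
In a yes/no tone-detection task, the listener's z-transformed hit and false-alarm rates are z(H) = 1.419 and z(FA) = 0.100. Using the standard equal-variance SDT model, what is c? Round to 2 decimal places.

c = -0.76

c = −½·[z(H) + z(FA)] = −½·(1.419 + 0.100) = -0.7595
c < 0: the listener has a liberal response bias.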